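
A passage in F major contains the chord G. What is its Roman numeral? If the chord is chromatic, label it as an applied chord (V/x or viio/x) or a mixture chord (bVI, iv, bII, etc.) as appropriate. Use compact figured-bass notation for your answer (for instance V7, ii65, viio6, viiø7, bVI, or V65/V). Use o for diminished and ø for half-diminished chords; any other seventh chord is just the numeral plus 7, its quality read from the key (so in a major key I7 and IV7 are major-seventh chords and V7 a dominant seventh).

V/V

Stacked in thirds the chord is G-B-D: a major triad on G.
G is not a diatonic chord root with this quality in F major, but it lies a perfect fifth above C (V), so the chord functions as an applied dominant of V.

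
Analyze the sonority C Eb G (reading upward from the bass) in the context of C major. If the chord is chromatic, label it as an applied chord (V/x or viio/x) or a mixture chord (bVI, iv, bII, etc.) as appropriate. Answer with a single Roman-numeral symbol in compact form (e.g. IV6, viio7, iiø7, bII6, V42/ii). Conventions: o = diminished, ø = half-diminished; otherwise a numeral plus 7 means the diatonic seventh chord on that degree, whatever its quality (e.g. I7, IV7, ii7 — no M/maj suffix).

The pitches C-Eb-G form a minor triad rooted on C.
C is the first degree of C major. This is the minor tonic, borrowed from the parallel minor.

i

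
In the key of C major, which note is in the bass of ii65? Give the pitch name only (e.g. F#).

ii in C major has root D; the chord is D-F-A-C.
The figure 65 means first inversion — the third is in the bass.

F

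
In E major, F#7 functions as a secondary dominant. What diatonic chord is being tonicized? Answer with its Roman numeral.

V

The chord is a dominant seventh chord on F#.
A dominant resolves down a perfect fifth: F# → B. In E major, B is scale degree 5, i.e. V.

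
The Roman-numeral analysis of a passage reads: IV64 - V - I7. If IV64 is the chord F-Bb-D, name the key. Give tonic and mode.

F major

The anchor chord is a major triad on Bb, labeled IV64.
IV64 on Bb implies Bb is the subdominant; that puts the tonic at F, and the uppercase numeral fits major mode.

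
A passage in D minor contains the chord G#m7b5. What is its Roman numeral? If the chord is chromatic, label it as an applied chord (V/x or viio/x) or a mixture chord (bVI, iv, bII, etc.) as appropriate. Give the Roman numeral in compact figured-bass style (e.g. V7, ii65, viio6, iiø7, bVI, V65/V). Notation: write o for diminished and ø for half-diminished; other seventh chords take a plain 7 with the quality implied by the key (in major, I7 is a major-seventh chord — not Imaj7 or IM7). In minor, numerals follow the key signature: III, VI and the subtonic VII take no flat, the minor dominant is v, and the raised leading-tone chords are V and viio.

viiø7/V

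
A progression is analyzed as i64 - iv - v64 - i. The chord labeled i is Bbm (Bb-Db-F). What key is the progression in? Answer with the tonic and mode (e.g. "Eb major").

i is given as Bb-Db-F — a minor triad with root Bb.
If Bb is scale degree 1 and the mode makes that degree carry a minor triad, the tonic is Bb and the mode is minor.

Bb minor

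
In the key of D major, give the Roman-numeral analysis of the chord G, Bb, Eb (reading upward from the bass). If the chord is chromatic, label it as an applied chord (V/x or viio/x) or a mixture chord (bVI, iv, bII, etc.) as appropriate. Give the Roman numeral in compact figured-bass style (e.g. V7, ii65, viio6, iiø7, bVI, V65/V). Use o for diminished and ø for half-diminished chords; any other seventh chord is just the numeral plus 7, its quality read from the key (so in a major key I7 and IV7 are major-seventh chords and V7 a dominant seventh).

bII6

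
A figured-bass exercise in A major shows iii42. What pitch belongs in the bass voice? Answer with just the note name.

iii in A major has root C#; the chord is C#-E-G#-B.
The figure 42 means third inversion — the seventh is in the bass.

B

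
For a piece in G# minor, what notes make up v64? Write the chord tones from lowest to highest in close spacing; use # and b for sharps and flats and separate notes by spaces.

The numeral's case and figure indicate a minor triad. In G# minor its root, scale degree 5, is D#.
Stacking thirds from D# gives D#-F#-A#.
The figured bass 64 indicates second inversion, placing the fifth (A#) in the bass: A#-D#-F#.

A# D# F#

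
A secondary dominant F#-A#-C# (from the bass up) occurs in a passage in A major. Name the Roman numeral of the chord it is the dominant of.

The chord is a major triad on F#.
A dominant resolves down a perfect fifth: F# → B. In A major, B is scale degree 2, i.e. ii.

ii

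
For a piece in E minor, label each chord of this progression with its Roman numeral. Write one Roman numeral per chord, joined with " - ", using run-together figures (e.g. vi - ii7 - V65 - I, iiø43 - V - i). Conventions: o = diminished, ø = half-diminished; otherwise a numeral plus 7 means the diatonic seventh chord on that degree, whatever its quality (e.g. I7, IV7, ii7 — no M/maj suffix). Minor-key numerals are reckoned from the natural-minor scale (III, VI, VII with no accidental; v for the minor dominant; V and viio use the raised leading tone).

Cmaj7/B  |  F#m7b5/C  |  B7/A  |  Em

Cmaj7/B: major seventh chord on C = scale degree 6 → VI42.
F#m7b5/C has root F#, degree 2 in E minor, so iiø43.
B7/A has root B, degree 5 in E minor, so V42.
Em: root E is the tonic; minor triad there is i.

VI42 - iiø43 - V42 - i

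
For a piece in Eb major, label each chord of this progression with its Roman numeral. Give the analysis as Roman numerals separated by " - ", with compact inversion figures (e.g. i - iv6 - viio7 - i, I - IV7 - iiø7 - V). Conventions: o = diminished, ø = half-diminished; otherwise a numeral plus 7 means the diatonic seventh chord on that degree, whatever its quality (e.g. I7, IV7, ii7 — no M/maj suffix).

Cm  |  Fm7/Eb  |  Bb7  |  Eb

Cm: minor triad on C = scale degree 6 → vi.
Fm7/Eb: root F is the supertonic; minor seventh chord there is ii42.
Bb7: root Bb is the dominant; dominant seventh chord there is V7.
Eb: root Eb is the tonic; major triad there is I.

vi - ii42 - V7 - I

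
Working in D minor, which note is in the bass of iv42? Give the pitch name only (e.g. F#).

F

iv in D minor has root G; the chord is G-Bb-D-F.
The figure 42 means third inversion — the seventh is in the bass.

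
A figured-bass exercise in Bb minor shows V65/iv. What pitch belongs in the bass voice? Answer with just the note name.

The applied chord V65/iv is rooted on Bb: Bb-D-F-Ab.
The figure 65 means first inversion — the third is in the bass.

D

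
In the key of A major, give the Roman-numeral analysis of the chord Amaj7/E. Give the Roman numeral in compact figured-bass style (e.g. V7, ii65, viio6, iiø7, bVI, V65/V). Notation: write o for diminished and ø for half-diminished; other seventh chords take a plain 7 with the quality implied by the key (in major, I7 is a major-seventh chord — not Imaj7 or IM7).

Stacked in thirds the chord is A-C#-E-G#: a major seventh chord on A.
A is scale degree 1 in A major, and a major seventh chord on that degree is written I7.
With E in the bass the chord is in second inversion, so the figured bass is 43.

I43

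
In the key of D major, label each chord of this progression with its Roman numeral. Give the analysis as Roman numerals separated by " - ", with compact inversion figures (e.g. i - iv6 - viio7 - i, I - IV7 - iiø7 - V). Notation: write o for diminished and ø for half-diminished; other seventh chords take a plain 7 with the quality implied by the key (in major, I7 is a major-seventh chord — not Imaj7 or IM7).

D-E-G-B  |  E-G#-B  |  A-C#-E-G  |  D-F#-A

D-E-G-B: minor seventh chord on E = scale degree 2 → ii42.
E-G#-B: chromatic; E is V of V, so V/V.
A-C#-E-G: dominant seventh chord on A = scale degree 5 → V7.
D-F#-A has root D, degree 1 in D major, so I.

ii42 - V/V - V7 - I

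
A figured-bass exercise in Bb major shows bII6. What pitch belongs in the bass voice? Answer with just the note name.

bII in Bb major has root Cb; the chord is Cb-Eb-Gb.
The figure 6 means first inversion — the third is in the bass.

Eb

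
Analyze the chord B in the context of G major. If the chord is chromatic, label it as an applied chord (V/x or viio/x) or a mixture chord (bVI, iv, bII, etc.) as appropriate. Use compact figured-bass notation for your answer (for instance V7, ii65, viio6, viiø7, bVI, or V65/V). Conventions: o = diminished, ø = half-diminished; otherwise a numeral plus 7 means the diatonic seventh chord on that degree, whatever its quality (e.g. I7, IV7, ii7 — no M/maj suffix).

The pitches B-D#-F# form a major triad rooted on B.
B is not a diatonic chord root with this quality in G major, but it lies a perfect fifth above E (vi), so the chord functions as an applied dominant of vi.

V/vi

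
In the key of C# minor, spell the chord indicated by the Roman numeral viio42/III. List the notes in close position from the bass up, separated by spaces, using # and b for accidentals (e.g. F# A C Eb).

viio42/III is a secondary leading-tone chord. The target III is E in C# minor; the applied chord is rooted a semitone below, on D#.
Building a fully diminished seventh chord on D# gives D#-F#-A-C.
With the 42 figure the chord is in third inversion; from the bass C upward in close position it reads C-D#-F#-A.

C D# F# A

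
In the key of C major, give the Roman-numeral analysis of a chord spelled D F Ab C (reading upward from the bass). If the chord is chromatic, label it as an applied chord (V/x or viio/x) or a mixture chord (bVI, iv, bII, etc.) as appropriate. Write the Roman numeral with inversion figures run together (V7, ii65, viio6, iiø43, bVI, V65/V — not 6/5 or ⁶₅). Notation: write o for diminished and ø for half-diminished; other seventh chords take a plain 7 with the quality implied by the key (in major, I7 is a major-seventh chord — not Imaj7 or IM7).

Stacked in thirds the chord is D-F-Ab-C: a half-diminished seventh chord on D.
D is the second degree of C major. This is the half-diminished supertonic seventh, borrowed from the parallel minor.

iiø7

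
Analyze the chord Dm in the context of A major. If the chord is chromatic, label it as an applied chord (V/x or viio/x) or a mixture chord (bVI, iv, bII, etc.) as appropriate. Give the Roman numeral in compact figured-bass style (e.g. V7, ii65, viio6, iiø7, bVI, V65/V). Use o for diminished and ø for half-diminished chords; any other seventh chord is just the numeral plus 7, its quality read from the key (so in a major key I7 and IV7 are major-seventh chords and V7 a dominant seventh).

iv

Stacked in thirds the chord is D-F-A: a minor triad on D.
D is the fourth degree of A major. This is the minor subdominant, borrowed from the parallel minor.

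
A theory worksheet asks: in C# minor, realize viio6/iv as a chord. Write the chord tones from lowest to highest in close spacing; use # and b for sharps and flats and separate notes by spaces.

G# B E#

viio6/iv is a secondary leading-tone chord. The target iv is F# in C# minor; the applied chord is rooted a semitone below, on E#.
Building a diminished triad on E# gives E#-G#-B.
The figured bass 6 indicates first inversion, placing the third (G#) in the bass: G#-B-E#.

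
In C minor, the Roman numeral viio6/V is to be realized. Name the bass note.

The applied chord viio6/V is rooted on F#: F#-A-C.
The figure 6 means first inversion — the third is in the bass.

A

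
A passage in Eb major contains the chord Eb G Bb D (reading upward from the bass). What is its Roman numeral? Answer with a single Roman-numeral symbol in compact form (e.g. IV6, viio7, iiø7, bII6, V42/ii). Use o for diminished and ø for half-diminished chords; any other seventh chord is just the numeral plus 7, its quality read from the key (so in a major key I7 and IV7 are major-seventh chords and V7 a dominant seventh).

I7

The pitches Eb-G-Bb-D form a major seventh chord rooted on Eb.
In Eb major, Eb is the tonic; the diatonic major seventh chord there is I7.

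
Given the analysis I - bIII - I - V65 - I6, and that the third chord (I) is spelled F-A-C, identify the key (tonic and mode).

The chord F is a major triad rooted on F; its label is I.
If F is scale degree 1 and the mode makes that degree carry a major triad, the tonic is F and the mode is major.

F major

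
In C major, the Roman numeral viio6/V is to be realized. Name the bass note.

A

The applied chord viio6/V is rooted on F#: F#-A-C.
The figure 6 means first inversion — the third is in the bass.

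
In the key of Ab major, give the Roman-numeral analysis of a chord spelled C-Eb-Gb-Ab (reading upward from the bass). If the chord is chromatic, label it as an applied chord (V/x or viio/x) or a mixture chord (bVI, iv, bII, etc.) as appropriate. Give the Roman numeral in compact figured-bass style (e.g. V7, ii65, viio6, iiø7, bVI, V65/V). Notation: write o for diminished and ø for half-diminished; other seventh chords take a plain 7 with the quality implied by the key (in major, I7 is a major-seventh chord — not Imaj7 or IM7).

V65/IV

The pitches Ab-C-Eb-Gb form a dominant seventh chord rooted on Ab.
Ab is not a diatonic chord root with this quality in Ab major, but it lies a perfect fifth above Db (IV), so the chord functions as an applied dominant of IV.
With C in the bass the chord is in first inversion, so the figured bass is 65.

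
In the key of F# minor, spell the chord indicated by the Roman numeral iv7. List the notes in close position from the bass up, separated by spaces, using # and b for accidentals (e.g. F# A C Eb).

B D F# A

In F# minor, the subdominant is B, and the diatonic chord built there is a minor seventh chord.
Stacking thirds from B gives B-D-F#-A.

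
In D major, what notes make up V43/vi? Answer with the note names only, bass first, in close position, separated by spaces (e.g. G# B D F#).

C# E F# A#

V43/vi is a secondary dominant — the dominant seventh of vi. vi in D major is B, so the applied chord's root is F#, a perfect fifth above.
Building a dominant seventh chord on F# gives F#-A#-C#-E.
The figured bass 43 indicates second inversion, placing the fifth (C#) in the bass: C#-E-F#-A#.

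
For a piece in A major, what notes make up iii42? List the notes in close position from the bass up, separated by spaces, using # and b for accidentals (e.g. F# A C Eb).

In A major, the third degree is C#, and the diatonic chord built there is a minor seventh chord.
Stacking thirds from C# gives C#-E-G#-B.
The figured bass 42 indicates third inversion, placing the seventh (B) in the bass: B-C#-E-G#.

B C# E G#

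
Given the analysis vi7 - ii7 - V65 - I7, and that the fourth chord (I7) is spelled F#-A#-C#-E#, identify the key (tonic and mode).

The chord F#maj7 is a major seventh chord rooted on F#; its label is I7.
If F# is scale degree 1 and the mode makes that degree carry a major seventh chord, the tonic is F# and the mode is major.

F# major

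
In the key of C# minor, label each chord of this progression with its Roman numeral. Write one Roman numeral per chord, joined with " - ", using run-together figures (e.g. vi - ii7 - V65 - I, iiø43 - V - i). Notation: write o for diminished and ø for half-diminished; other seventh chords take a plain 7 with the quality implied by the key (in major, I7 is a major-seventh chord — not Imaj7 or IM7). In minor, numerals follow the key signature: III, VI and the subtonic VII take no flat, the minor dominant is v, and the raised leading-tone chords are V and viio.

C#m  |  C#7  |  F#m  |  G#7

i - V7/iv - iv - V7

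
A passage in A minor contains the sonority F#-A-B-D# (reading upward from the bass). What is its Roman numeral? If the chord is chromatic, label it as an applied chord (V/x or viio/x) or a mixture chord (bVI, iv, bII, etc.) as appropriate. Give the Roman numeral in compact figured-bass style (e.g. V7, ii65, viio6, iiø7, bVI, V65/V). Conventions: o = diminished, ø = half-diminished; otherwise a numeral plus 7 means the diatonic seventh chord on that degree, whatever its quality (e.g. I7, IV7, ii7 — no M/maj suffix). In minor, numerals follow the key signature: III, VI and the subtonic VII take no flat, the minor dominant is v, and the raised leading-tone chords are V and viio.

The pitches B-D#-F#-A form a dominant seventh chord rooted on B.
B is not a diatonic chord root with this quality in A minor, but it lies a perfect fifth above E (V), so the chord functions as an applied dominant of V.
With F# in the bass the chord is in second inversion, so the figured bass is 43.

V43/V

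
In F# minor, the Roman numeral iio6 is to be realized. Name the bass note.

B

iio in F# minor has root G#; the chord is G#-B-D.
The figure 6 means first inversion — the third is in the bass.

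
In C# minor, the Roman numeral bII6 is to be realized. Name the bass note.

F#

bII in C# minor has root D; the chord is D-F#-A.
The figure 6 means first inversion — the third is in the bass.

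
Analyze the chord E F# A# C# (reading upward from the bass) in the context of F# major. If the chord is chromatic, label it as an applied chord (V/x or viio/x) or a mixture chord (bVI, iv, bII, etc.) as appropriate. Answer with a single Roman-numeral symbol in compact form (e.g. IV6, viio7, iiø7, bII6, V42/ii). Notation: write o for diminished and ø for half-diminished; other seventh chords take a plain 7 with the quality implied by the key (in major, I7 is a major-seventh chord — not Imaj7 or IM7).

The pitches F#-A#-C#-E form a dominant seventh chord rooted on F#.
F# is not a diatonic chord root with this quality in F# major, but it lies a perfect fifth above B (IV), so the chord functions as an applied dominant of IV.
With E in the bass the chord is in third inversion, so the figured bass is 42.

V42/IV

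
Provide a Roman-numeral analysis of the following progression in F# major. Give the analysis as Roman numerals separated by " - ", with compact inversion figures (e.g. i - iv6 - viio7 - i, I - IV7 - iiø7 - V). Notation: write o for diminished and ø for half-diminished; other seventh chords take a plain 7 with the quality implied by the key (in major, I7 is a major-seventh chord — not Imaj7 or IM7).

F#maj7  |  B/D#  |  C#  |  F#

I7 - IV6 - V - I

F#maj7: major seventh chord on F# = scale degree 1 → I7.
B/D# has root B, degree 4 in F# major, so IV6.
C#: major triad on C# = scale degree 5 → V.
F#: root F# is the tonic; major triad there is I.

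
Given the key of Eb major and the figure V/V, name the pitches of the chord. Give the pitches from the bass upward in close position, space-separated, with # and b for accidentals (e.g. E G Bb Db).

F A C

V/V is a secondary dominant — the dominant triad of V. V in Eb major is Bb, so the applied chord's root is F, a perfect fifth above.
Building a major triad on F gives F-A-C.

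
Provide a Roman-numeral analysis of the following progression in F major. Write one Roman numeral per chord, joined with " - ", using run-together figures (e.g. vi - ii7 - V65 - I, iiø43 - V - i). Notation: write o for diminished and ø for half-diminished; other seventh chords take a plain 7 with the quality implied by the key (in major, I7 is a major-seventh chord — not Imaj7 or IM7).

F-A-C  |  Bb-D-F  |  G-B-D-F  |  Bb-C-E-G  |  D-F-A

F-A-C: major triad on F = scale degree 1 → I.
Bb-D-F: root Bb is the subdominant; major triad there is IV.
G-B-D-F is the secondary dominant of V (dominant seventh chord on G): V7/V.
Bb-C-E-G: dominant seventh chord on C = scale degree 5 → V42.
D-F-A has root D, degree 6 in F major, so vi.

I - IV - V7/V - V42 - vi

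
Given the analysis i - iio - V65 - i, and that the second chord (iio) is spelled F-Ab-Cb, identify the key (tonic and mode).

Eb minor

iio is given as F-Ab-Cb — a diminished triad with root F.
If F is scale degree 2 and the mode makes that degree carry a diminished triad, the tonic is Eb and the mode is minor.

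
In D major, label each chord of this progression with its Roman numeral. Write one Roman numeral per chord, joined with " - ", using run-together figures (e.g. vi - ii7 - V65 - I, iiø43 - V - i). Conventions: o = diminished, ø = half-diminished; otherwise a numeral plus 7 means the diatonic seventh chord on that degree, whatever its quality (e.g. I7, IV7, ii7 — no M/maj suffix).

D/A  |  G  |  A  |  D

I64 - IV - V - I

D/A: major triad on D = scale degree 1 → I64.
G has root G, degree 4 in D major, so IV.
A: root A is the dominant; major triad there is V.
D has root D, degree 1 in D major, so I.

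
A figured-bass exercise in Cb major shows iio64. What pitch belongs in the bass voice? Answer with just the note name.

Abb

iio in Cb major has root Db; the chord is Db-Fb-Abb.
The figure 64 means second inversion — the fifth is in the bass.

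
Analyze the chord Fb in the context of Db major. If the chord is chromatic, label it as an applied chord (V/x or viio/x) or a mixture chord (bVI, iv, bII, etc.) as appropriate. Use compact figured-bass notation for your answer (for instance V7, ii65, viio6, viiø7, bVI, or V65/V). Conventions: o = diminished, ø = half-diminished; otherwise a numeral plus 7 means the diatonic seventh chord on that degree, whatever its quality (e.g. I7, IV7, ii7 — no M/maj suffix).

The pitches Fb-Ab-Cb form a major triad rooted on Fb.
Fb is the lowered third degree of Db major (diatonic 3 would be F). This is a major triad on the lowered third degree, borrowed from the parallel minor.

bIII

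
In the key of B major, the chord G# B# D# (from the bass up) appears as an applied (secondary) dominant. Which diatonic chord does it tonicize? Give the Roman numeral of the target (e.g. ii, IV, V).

ii

The chord is a major triad on G#.
A dominant resolves down a perfect fifth: G# → C#. In B major, C# is scale degree 2, i.e. ii.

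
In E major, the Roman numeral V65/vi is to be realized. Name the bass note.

B#

The applied chord V65/vi is rooted on G#: G#-B#-D#-F#.
The figure 65 means first inversion — the third is in the bass.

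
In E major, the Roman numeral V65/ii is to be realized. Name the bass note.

The applied chord V65/ii is rooted on C#: C#-E#-G#-B.
The figure 65 means first inversion — the third is in the bass.

E#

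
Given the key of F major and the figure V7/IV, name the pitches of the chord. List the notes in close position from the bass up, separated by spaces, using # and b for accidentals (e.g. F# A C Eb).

F A C Eb

The slash means an applied dominant: we want the dominant of IV. In F major, IV is Bb major, and its dominant is built on F.
Building a dominant seventh chord on F gives F-A-C-Eb.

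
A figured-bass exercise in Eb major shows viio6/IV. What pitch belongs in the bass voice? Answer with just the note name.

Bb

The applied chord viio6/IV is rooted on G: G-Bb-Db.
The figure 6 means first inversion — the third is in the bass.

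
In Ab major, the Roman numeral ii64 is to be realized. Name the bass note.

F

ii in Ab major has root Bb; the chord is Bb-Db-F.
The figure 64 means second inversion — the fifth is in the bass.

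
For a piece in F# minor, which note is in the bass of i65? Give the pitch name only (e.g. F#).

i in F# minor has root F#; the chord is F#-A-C#-E.
The figure 65 means first inversion — the third is in the bass.

A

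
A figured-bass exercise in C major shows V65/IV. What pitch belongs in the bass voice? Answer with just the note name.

E

The applied chord V65/IV is rooted on C: C-E-G-Bb.
The figure 65 means first inversion — the third is in the bass.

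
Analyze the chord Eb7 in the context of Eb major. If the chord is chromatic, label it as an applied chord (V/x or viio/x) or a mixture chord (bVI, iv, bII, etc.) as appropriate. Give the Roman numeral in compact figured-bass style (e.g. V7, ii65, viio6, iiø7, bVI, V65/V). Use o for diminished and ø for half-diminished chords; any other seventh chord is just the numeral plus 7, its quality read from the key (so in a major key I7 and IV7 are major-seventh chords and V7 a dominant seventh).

V7/IV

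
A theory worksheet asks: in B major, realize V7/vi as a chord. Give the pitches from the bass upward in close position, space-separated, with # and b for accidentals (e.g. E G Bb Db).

D# F## A# C#

The slash means an applied dominant: we want the dominant of vi. In B major, vi is G# minor, and its dominant is built on D#.
Building a dominant seventh chord on D# gives D#-F##-A#-C#.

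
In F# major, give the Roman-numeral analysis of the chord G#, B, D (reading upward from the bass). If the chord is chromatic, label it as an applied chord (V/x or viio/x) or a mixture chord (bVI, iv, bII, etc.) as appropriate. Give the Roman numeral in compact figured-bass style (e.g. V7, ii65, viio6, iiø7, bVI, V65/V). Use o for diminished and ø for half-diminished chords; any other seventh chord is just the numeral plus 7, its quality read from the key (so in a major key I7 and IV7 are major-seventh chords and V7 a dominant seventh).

The pitches G#-B-D form a diminished triad rooted on G#.
G# is the second degree of F# major. This is the diminished supertonic triad, borrowed from the parallel minor.

iio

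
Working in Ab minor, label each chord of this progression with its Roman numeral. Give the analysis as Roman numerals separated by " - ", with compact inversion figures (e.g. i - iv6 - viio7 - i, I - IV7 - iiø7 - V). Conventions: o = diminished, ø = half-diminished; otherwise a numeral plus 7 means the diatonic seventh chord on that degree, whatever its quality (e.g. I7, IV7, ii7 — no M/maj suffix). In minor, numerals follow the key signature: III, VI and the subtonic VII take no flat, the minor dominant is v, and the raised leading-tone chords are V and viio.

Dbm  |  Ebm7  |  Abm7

iv - v7 - i7

Dbm has root Db, degree 4 in Ab minor, so iv.
Ebm7: root Eb is the dominant; minor seventh chord there is v7.
Abm7: minor seventh chord on Ab = scale degree 1 → i7.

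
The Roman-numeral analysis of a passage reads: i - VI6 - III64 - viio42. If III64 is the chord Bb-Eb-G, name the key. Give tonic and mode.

The anchor chord is a major triad on Eb, labeled III64.
Counting down 2 scale steps from Eb places the tonic on C; a major triad on degree 3 is diatonic only in minor.

C minor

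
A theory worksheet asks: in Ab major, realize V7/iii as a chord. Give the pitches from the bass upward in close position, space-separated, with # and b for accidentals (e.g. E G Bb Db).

V7/iii is a secondary dominant — the dominant seventh of iii. iii in Ab major is C, so the applied chord's root is G, a perfect fifth above.
Building a dominant seventh chord on G gives G-B-D-F.

G B D F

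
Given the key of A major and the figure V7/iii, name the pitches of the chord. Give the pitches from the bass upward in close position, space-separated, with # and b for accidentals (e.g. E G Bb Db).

G# B# D# F#

The slash means an applied dominant: we want the dominant of iii. In A major, iii is C# minor, and its dominant is built on G#.
Building a dominant seventh chord on G# gives G#-B#-D#-F#.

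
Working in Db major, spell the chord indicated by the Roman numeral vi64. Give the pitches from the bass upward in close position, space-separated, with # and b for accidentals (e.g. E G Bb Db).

The numeral's case and figure indicate a minor triad. In Db major its root, the submediant, is Bb.
That chord is spelled Bb-Db-F.
The figured bass 64 indicates second inversion, placing the fifth (F) in the bass: F-Bb-Db.

F Bb Db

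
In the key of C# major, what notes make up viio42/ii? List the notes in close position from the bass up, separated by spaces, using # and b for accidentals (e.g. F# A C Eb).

B C## E# G#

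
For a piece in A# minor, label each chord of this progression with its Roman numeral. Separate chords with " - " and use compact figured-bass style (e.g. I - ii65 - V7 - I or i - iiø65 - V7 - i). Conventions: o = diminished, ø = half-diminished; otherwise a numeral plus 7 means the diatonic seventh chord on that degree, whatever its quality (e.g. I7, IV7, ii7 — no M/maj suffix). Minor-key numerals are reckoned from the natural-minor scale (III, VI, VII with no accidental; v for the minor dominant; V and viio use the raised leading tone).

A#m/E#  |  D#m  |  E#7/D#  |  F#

A#m/E#: root A# is the tonic; minor triad there is i64.
D#m has root D#, degree 4 in A# minor, so iv.
E#7/D#: dominant seventh chord on E# = scale degree 5 → V42.
F#: root F# is the submediant; major triad there is VI.

i64 - iv - V42 - VI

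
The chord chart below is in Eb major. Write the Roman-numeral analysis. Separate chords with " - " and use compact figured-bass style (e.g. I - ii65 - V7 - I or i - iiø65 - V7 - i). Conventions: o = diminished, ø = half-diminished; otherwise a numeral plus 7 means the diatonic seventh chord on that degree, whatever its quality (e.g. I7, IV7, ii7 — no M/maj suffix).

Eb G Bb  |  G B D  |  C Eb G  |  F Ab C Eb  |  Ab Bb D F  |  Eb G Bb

I - V/vi - vi - ii7 - V42 - I

Eb-G-Bb: root Eb is the tonic; major triad there is I.
G-B-D is the secondary dominant of vi (major triad on G): V/vi.
C-Eb-G: root C is the submediant; minor triad there is vi.
F-Ab-C-Eb has root F, degree 2 in Eb major, so ii7.
Ab-Bb-D-F: dominant seventh chord on Bb = scale degree 5 → V42.
Eb-G-Bb has root Eb, degree 1 in Eb major, so I.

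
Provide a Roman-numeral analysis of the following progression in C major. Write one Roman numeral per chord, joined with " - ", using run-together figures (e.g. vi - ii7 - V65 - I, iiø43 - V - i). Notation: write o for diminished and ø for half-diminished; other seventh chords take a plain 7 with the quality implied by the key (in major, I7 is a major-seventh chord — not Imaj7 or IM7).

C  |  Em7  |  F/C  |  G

C: major triad on C = scale degree 1 → I.
Em7: minor seventh chord on E = scale degree 3 → iii7.
F/C: major triad on F = scale degree 4 → IV64.
G: major triad on G = scale degree 5 → V.

I - iii7 - IV64 - V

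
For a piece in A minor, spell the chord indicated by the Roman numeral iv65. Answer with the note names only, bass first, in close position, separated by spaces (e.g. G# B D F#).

The numeral's case and figure indicate a minor seventh chord. In A minor its root, the subdominant, is D.
That chord is spelled D-F-A-C.
With the 65 figure the chord is in first inversion; from the bass F upward in close position it reads F-A-C-D.

F A C D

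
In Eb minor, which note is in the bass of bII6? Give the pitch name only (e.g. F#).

Ab

bII in Eb minor has root Fb; the chord is Fb-Ab-Cb.
The figure 6 means first inversion — the third is in the bass.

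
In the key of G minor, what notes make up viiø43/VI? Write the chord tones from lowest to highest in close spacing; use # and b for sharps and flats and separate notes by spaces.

The slash marks an applied leading-tone chord: viio of VI. In G minor, VI is Eb, so the leading tone to it is D, a half step below.
Building a half-diminished seventh chord on D gives D-F-Ab-C.
The figured bass 43 indicates second inversion, placing the fifth (Ab) in the bass: Ab-C-D-F.

Ab C D F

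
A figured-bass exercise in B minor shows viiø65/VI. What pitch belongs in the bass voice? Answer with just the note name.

A

The applied chord viiø65/VI is rooted on F#: F#-A-C-E.
The figure 65 means first inversion — the third is in the bass.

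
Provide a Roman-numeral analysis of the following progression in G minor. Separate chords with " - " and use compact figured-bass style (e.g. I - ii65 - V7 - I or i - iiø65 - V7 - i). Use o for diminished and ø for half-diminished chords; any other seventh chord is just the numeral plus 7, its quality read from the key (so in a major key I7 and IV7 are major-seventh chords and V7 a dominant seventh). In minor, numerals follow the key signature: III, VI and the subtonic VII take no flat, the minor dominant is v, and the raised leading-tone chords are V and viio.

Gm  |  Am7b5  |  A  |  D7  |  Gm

i - iiø7 - V/V - V7 - i

Gm has root G, degree 1 in G minor, so i.
Am7b5: half-diminished seventh chord on A = scale degree 2 → iiø7.
A: chromatic; A is V of V, so V/V.
D7: root D is the dominant; dominant seventh chord there is V7.
Gm: minor triad on G = scale degree 1 → i.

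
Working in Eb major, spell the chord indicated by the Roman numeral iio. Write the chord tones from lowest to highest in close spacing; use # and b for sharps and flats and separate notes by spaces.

F Ab Cb

iio is the diminished supertonic triad, borrowed from the parallel minor. In Eb major that root is F.
So the chord is F-Ab-Cb.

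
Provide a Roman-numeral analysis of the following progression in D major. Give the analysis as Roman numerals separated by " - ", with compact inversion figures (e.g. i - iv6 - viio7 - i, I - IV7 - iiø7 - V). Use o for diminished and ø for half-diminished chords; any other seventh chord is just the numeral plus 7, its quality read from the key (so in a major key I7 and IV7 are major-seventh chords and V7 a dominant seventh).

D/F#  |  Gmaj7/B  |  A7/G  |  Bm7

I6 - IV65 - V42 - vi7

D/F#: root D is the tonic; major triad there is I6.
Gmaj7/B: root G is the subdominant; major seventh chord there is IV65.
A7/G: dominant seventh chord on A = scale degree 5 → V42.
Bm7 has root B, degree 6 in D major, so vi7.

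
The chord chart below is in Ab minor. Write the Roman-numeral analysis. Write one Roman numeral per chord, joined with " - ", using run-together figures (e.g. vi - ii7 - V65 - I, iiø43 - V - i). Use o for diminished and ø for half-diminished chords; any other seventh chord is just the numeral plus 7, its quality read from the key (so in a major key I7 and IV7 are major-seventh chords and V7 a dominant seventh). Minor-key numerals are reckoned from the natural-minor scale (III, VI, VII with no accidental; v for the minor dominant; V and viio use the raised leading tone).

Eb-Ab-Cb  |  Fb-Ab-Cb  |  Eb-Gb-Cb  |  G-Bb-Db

Eb-Ab-Cb: minor triad on Ab = scale degree 1 → i64.
Fb-Ab-Cb: major triad on Fb = scale degree 6 → VI.
Eb-Gb-Cb: major triad on Cb = scale degree 3 → III6.
G-Bb-Db: root G is the leading tone; diminished triad there is viio.

i64 - VI - III6 - viio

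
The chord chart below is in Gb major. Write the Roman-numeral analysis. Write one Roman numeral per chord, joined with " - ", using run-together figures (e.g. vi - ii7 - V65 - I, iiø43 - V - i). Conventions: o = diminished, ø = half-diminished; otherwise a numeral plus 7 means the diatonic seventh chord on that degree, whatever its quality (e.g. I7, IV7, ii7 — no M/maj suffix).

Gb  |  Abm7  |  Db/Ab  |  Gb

I - ii7 - V64 - I

Gb has root Gb, degree 1 in Gb major, so I.
Abm7: minor seventh chord on Ab = scale degree 2 → ii7.
Db/Ab: major triad on Db = scale degree 5 → V64.
Gb: root Gb is the tonic; major triad there is I.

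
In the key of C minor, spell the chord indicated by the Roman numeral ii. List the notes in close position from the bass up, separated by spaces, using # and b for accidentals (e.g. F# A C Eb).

ii is the minor supertonic, borrowed from the parallel major (the Dorian ii). In C minor that root is D.
So the chord is D-F-A.

D F A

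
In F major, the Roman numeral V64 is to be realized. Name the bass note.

V in F major has root C; the chord is C-E-G.
The figure 64 means second inversion — the fifth is in the bass.

G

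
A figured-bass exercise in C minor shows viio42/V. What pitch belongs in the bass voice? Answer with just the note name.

The applied chord viio42/V is rooted on F#: F#-A-C-Eb.
The figure 42 means third inversion — the seventh is in the bass.

Eb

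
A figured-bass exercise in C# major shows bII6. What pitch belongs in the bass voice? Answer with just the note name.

F#

bII in C# major has root D; the chord is D-F#-A.
The figure 6 means first inversion — the third is in the bass.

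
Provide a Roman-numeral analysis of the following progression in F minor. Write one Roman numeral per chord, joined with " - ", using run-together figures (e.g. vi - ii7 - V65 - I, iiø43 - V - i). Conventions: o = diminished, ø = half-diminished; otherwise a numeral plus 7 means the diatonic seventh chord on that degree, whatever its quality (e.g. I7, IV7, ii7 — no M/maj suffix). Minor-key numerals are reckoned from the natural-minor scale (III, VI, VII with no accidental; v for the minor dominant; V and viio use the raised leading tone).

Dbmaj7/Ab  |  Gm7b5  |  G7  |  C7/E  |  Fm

Dbmaj7/Ab: major seventh chord on Db = scale degree 6 → VI43.
Gm7b5: root G is the supertonic; half-diminished seventh chord there is iiø7.
G7 is the secondary dominant of V (dominant seventh chord on G): V7/V.
C7/E: root C is the dominant; dominant seventh chord there is V65.
Fm has root F, degree 1 in F minor, so i.

VI43 - iiø7 - V7/V - V65 - i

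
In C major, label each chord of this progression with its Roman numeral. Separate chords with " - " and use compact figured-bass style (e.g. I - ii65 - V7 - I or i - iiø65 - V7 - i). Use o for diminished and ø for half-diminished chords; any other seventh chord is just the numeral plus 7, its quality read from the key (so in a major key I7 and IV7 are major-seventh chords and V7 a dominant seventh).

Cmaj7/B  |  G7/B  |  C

I42 - V65 - I

Cmaj7/B: major seventh chord on C = scale degree 1 → I42.
G7/B has root G, degree 5 in C major, so V65.
C: major triad on C = scale degree 1 → I.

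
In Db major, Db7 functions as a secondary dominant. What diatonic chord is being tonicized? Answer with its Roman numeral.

The chord is a dominant seventh chord on Db.
A dominant resolves down a perfect fifth: Db → Gb. In Db major, Gb is scale degree 4, i.e. IV.

IV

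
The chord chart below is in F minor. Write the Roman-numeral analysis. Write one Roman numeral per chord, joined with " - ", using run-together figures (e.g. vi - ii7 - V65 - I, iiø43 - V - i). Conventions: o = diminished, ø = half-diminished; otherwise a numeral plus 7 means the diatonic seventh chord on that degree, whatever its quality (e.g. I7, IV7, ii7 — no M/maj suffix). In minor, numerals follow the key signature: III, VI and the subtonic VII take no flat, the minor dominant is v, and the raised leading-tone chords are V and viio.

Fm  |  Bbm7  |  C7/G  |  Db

Fm: root F is the tonic; minor triad there is i.
Bbm7: minor seventh chord on Bb = scale degree 4 → iv7.
C7/G has root C, degree 5 in F minor, so V43.
Db has root Db, degree 6 in F minor, so VI.

i - iv7 - V43 - VI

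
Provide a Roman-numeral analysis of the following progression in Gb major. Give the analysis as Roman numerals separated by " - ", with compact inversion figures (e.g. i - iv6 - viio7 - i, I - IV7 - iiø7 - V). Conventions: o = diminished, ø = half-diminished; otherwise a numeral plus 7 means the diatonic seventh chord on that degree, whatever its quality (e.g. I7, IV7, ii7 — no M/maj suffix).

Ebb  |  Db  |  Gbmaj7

bVI - V - I7

Ebb is non-diatonic — bVI, a mixture chord from Gb minor.
Db: major triad on Db = scale degree 5 → V.
Gbmaj7: root Gb is the tonic; major seventh chord there is I7.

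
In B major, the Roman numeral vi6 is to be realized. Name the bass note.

B

vi in B major has root G#; the chord is G#-B-D#.
The figure 6 means first inversion — the third is in the bass.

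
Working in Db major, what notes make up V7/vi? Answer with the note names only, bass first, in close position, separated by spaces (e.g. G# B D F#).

F A C Eb

V7/vi is a secondary dominant — the dominant seventh of vi. vi in Db major is Bb, so the applied chord's root is F, a perfect fifth above.
Building a dominant seventh chord on F gives F-A-C-Eb.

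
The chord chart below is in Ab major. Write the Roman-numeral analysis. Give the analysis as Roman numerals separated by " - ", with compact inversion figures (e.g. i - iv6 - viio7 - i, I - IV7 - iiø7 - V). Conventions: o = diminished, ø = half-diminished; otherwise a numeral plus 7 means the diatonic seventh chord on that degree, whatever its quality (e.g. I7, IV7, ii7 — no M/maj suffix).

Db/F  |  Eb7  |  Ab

Db/F has root Db, degree 4 in Ab major, so IV6.
Eb7: dominant seventh chord on Eb = scale degree 5 → V7.
Ab: root Ab is the tonic; major triad there is I.

IV6 - V7 - I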